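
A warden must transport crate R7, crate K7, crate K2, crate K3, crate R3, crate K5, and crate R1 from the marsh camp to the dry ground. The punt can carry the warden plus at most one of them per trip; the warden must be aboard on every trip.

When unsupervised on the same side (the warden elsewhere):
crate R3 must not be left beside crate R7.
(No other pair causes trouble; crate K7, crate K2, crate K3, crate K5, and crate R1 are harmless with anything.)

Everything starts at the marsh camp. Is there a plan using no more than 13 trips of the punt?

Yes — this plan uses 13 crossings (≤ 13):
1. Warden goes to the dry ground with crate R7.  [the marsh camp: crate K2, crate K3, crate K5, crate K7, crate R1, crate R3 | the dry ground: crate R7]
2. Warden goes back to the marsh camp alone.  [the marsh camp: crate K2, crate K3, crate K5, crate K7, crate R1, crate R3 | the dry ground: crate R7]
3. Warden goes to the dry ground with crate K7.  [the marsh camp: crate K2, crate K3, crate K5, crate R1, crate R3 | the dry ground: crate K7, crate R7]
4. Warden goes back to the marsh camp alone.  [the marsh camp: crate K2, crate K3, crate K5, crate R1, crate R3 | the dry ground: crate K7, crate R7]
5. Warden goes to the dry ground with crate K2.  [the marsh camp: crate K3, crate K5, crate R1, crate R3 | the dry ground: crate K2, crate K7, crate R7]
6. Warden goes back to the marsh camp alone.  [the marsh camp: crate K3, crate K5, crate R1, crate R3 | the dry ground: crate K2, crate K7, crate R7]
7. Warden goes to the dry ground with crate K3.  [the marsh camp: crate K5, crate R1, crate R3 | the dry ground: crate K2, crate K3, crate K7, crate R7]
8. Warden goes back to the marsh camp alone.  [the marsh camp: crate K5, crate R1, crate R3 | the dry ground: crate K2, crate K3, crate K7, crate R7]
9. Warden goes to the dry ground with crate K5.  [the marsh camp: crate R1, crate R3 | the dry ground: crate K2, crate K3, crate K5, crate K7, crate R7]
10. Warden goes back to the marsh camp alone.  [the marsh camp: crate R1, crate R3 | the dry ground: crate K2, crate K3, crate K5, crate K7, crate R7]
11. Warden goes to the dry ground with crate R1.  [the marsh camp: crate R3 | the dry ground: crate K2, crate K3, crate K5, crate K7, crate R1, crate R7]
12. Warden goes back to the marsh camp alone.  [the marsh camp: crate R3 | the dry ground: crate K2, crate K3, crate K5, crate K7, crate R1, crate R7]
13. Warden goes to the dry ground with crate R3.  [the marsh camp: — | the dry ground: crate K2, crate K3, crate K5, crate K7, crate R1, crate R3, crate R7]

Yes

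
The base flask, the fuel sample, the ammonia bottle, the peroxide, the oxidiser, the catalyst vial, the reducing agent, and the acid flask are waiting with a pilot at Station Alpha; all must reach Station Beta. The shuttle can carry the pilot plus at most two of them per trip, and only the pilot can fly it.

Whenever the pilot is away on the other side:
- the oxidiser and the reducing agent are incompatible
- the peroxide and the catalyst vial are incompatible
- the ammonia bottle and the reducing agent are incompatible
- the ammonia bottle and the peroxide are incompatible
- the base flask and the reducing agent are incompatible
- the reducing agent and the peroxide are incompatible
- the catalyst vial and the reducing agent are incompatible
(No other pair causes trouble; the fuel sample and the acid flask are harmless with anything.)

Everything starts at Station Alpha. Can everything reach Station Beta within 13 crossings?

Yes

Yes — this plan uses 13 crossings (≤ 13):
1. Pilot goes to Station Beta with the peroxide and the reducing agent.
2. Pilot goes back to Station Alpha with the peroxide.
3. Pilot goes to Station Beta with the base flask and the peroxide.
4. Pilot goes back to Station Alpha with the reducing agent.
5. Pilot goes to Station Beta with the fuel sample and the reducing agent.
6. Pilot goes back to Station Alpha with the reducing agent.
7. Pilot goes to Station Beta with the oxidiser and the reducing agent.
8. Pilot goes back to Station Alpha with the reducing agent.
9. Pilot goes to Station Beta with the ammonia bottle and the catalyst vial.
10. Pilot goes back to Station Alpha with the peroxide.
11. Pilot goes to Station Beta with the acid flask and the peroxide.
12. Pilot goes back to Station Alpha with the peroxide.
13. Pilot goes to Station Beta with the peroxide and the reducing agent.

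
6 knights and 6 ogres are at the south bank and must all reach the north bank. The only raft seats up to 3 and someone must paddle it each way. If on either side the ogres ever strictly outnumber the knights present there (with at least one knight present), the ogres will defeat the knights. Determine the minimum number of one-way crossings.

impossible

Following every safe sequence of crossings from the start, the most of the 12 that can be at the north bank as the raft arrives there on crossings 1, 3, 5 is 3, 5, 6 respectively; the best ever achieved is 6 of 12.
From crossing 7 on, no configuration arises that was not already reachable earlier: only 17 distinct safe configurations (who is on which side, and where the raft is) can ever be reached, none of them has everyone across, and every continuation just revisits them. They are: 0 knights + 0 ogres across (raft back at the start); 0 knights + 1 ogre across (raft there); 0 knights + 1 ogre across (raft back at the start); 0 knights + 2 ogres across (raft there); 0 knights + 2 ogres across (raft back at the start); 0 knights + 3 ogres across (raft there); 0 knights + 3 ogres across (raft back at the start); 0 knights + 4 ogres across (raft there); 0 knights + 4 ogres across (raft back at the start); 0 knights + 5 ogres across (raft there); 0 knights + 5 ogres across (raft back at the start); 0 knights + 6 ogres across (raft there); 1 knight + 1 ogre across (raft there); 1 knight + 1 ogre across (raft back at the start); 2 knights + 2 ogres across (raft there); 2 knights + 2 ogres across (raft back at the start); 3 knights + 3 ogres across (raft there). So no valid plan exists.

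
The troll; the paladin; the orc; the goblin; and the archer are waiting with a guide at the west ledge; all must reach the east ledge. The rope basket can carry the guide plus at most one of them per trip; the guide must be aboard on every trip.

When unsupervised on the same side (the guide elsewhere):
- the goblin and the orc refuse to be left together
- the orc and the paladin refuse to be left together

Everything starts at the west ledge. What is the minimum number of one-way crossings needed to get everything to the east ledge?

Counting alone: the guide can take at most 1 across per trip to the east ledge, so moving all 5 needs at least 5 loaded trips out, with a return between consecutive ones — at least 9 crossings.
The safety rule pushes this higher. Following every safe sequence of crossings, the most of the 5 that can be at the east ledge as the rope basket arrives there on crossing 9 is 4 — never all 5.
So no plan with fewer than 11 crossings exists, and this one achieves 11:
1. Guide goes to the east ledge with the orc.
2. Guide goes back to the west ledge alone.
3. Guide goes to the east ledge with the troll.
4. Guide goes back to the west ledge alone.
5. Guide goes to the east ledge with the paladin.
6. Guide goes back to the west ledge with the orc.
7. Guide goes to the east ledge with the goblin.
8. Guide goes back to the west ledge alone.
9. Guide goes to the east ledge with the archer.
10. Guide goes back to the west ledge alone.
11. Guide goes to the east ledge with the orc.

11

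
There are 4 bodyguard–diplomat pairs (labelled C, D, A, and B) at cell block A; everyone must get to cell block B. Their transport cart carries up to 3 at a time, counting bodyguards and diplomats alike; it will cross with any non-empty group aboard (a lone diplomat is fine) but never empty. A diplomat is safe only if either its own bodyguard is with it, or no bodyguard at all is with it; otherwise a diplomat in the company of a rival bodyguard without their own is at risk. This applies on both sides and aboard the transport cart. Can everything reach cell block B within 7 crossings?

Counting alone: each trip to cell block B takes at most 3 across and each return brings at least 1 back, so after t trips out (and t−1 returns) at most 3t − (t−1) of the 8 are across; that first reaches 8 at t = 4, so at least 7 crossings are needed.
The safety rule pushes this higher. Following every safe sequence of crossings, the most of the 8 that can be at cell block B as the transport cart arrives there on crossing 7 is 7 — never all 8.
So the move cannot be finished within 7 crossings. (The shortest complete plan takes 9:)
1. bodyguard C and diplomat C cross → cell block B.
2. bodyguard C crosses ← cell block A.
3. bodyguard C, bodyguard D, and diplomat D cross → cell block B.
4. bodyguard C and diplomat C cross ← cell block A.
5. bodyguard A, bodyguard B, and bodyguard C cross → cell block B.
6. diplomat D crosses ← cell block A.
7. diplomat C and diplomat D cross → cell block B.
8. diplomat C crosses ← cell block A.
9. diplomat A, diplomat B, and diplomat C cross → cell block B.

No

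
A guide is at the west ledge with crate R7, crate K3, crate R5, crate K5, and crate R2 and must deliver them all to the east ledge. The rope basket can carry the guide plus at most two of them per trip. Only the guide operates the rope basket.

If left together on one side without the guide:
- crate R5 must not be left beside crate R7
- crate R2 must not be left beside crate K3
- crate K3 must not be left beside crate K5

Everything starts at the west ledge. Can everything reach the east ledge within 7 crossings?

Yes — this plan uses 5 crossings (≤ 7):
1. Guide goes to the east ledge with crate K3 and crate R7.
2. Guide goes back to the west ledge alone.
3. Guide goes to the east ledge with crate K5 and crate R2.
4. Guide goes back to the west ledge with crate K3.
5. Guide goes to the east ledge with crate K3 and crate R5.

Yes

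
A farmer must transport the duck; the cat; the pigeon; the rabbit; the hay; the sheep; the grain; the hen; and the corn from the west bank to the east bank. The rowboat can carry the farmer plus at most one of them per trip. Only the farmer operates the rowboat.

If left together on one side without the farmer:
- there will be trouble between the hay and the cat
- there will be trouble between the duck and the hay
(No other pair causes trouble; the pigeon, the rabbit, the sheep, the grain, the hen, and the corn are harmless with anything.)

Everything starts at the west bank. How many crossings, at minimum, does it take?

Counting alone: the farmer can take at most 1 across per trip to the east bank, so moving all 9 needs at least 9 loaded trips out, with a return between consecutive ones — at least 17 crossings.
The safety rule pushes this higher. Following every safe sequence of crossings, the most of the 9 that can be at the east bank as the rowboat arrives there on crossing 17 is 8 — never all 9.
So no plan with fewer than 19 crossings exists, and this one achieves 19:
1. Farmer goes to the east bank with the hay.  [the west bank: the cat, the corn, the duck, the grain, the hen, the pigeon, the rabbit, the sheep | the east bank: the hay]
2. Farmer goes back to the west bank alone.  [the west bank: the cat, the corn, the duck, the grain, the hen, the pigeon, the rabbit, the sheep | the east bank: the hay]
3. Farmer goes to the east bank with the duck.  [the west bank: the cat, the corn, the grain, the hen, the pigeon, the rabbit, the sheep | the east bank: the duck, the hay]
4. Farmer goes back to the west bank with the hay.  [the west bank: the cat, the corn, the grain, the hay, the hen, the pigeon, the rabbit, the sheep | the east bank: the duck]
5. Farmer goes to the east bank with the cat.  [the west bank: the corn, the grain, the hay, the hen, the pigeon, the rabbit, the sheep | the east bank: the cat, the duck]
6. Farmer goes back to the west bank alone.  [the west bank: the corn, the grain, the hay, the hen, the pigeon, the rabbit, the sheep | the east bank: the cat, the duck]
7. Farmer goes to the east bank with the pigeon.  [the west bank: the corn, the grain, the hay, the hen, the rabbit, the sheep | the east bank: the cat, the duck, the pigeon]
8. Farmer goes back to the west bank alone.  [the west bank: the corn, the grain, the hay, the hen, the rabbit, the sheep | the east bank: the cat, the duck, the pigeon]
9. Farmer goes to the east bank with the rabbit.  [the west bank: the corn, the grain, the hay, the hen, the sheep | the east bank: the cat, the duck, the pigeon, the rabbit]
10. Farmer goes back to the west bank alone.  [the west bank: the corn, the grain, the hay, the hen, the sheep | the east bank: the cat, the duck, the pigeon, the rabbit]
11. Farmer goes to the east bank with the sheep.  [the west bank: the corn, the grain, the hay, the hen | the east bank: the cat, the duck, the pigeon, the rabbit, the sheep]
12. Farmer goes back to the west bank alone.  [the west bank: the corn, the grain, the hay, the hen | the east bank: the cat, the duck, the pigeon, the rabbit, the sheep]
13. Farmer goes to the east bank with the grain.  [the west bank: the corn, the hay, the hen | the east bank: the cat, the duck, the grain, the pigeon, the rabbit, the sheep]
14. Farmer goes back to the west bank alone.  [the west bank: the corn, the hay, the hen | the east bank: the cat, the duck, the grain, the pigeon, the rabbit, the sheep]
15. Farmer goes to the east bank with the hen.  [the west bank: the corn, the hay | the east bank: the cat, the duck, the grain, the hen, the pigeon, the rabbit, the sheep]
16. Farmer goes back to the west bank alone.  [the west bank: the corn, the hay | the east bank: the cat, the duck, the grain, the hen, the pigeon, the rabbit, the sheep]
17. Farmer goes to the east bank with the corn.  [the west bank: the hay | the east bank: the cat, the corn, the duck, the grain, the hen, the pigeon, the rabbit, the sheep]
18. Farmer goes back to the west bank alone.  [the west bank: the hay | the east bank: the cat, the corn, the duck, the grain, the hen, the pigeon, the rabbit, the sheep]
19. Farmer goes to the east bank with the hay.  [the west bank: — | the east bank: the cat, the corn, the duck, the grain, the hay, the hen, the pigeon, the rabbit, the sheep]

19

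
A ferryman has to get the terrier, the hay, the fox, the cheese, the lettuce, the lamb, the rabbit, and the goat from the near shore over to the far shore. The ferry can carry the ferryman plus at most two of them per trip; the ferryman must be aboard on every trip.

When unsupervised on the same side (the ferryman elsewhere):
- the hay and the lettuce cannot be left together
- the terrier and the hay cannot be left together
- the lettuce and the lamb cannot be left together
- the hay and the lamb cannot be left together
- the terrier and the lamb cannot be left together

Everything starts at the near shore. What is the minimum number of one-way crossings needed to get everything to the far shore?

13

Counting alone: the ferryman can take at most 2 across per trip to the far shore, so moving all 8 needs at least 4 loaded trips out, with a return between consecutive ones — at least 7 crossings.
The safety rule pushes this higher. Following every safe sequence of crossings, the most of the 8 that can be at the far shore as the ferry arrives there on crossings 7, 9, 11 is 5, 6, 7 respectively — never all 8.
So no plan with fewer than 13 crossings exists, and this one achieves 13:
1. Ferryman goes to the far shore with the hay and the lamb.  [the near shore: the cheese, the fox, the goat, the lettuce, the rabbit, the terrier | the far shore: the hay, the lamb]
2. Ferryman goes back to the near shore with the hay.  [the near shore: the cheese, the fox, the goat, the hay, the lettuce, the rabbit, the terrier | the far shore: the lamb]
3. Ferryman goes to the far shore with the lettuce and the terrier.  [the near shore: the cheese, the fox, the goat, the hay, the rabbit | the far shore: the lamb, the lettuce, the terrier]
4. Ferryman goes back to the near shore with the lamb.  [the near shore: the cheese, the fox, the goat, the hay, the lamb, the rabbit | the far shore: the lettuce, the terrier]
5. Ferryman goes to the far shore with the fox and the hay.  [the near shore: the cheese, the goat, the lamb, the rabbit | the far shore: the fox, the hay, the lettuce, the terrier]
6. Ferryman goes back to the near shore with the hay.  [the near shore: the cheese, the goat, the hay, the lamb, the rabbit | the far shore: the fox, the lettuce, the terrier]
7. Ferryman goes to the far shore with the cheese and the hay.  [the near shore: the goat, the lamb, the rabbit | the far shore: the cheese, the fox, the hay, the lettuce, the terrier]
8. Ferryman goes back to the near shore with the hay.  [the near shore: the goat, the hay, the lamb, the rabbit | the far shore: the cheese, the fox, the lettuce, the terrier]
9. Ferryman goes to the far shore with the hay and the rabbit.  [the near shore: the goat, the lamb | the far shore: the cheese, the fox, the hay, the lettuce, the rabbit, the terrier]
10. Ferryman goes back to the near shore with the hay.  [the near shore: the goat, the hay, the lamb | the far shore: the cheese, the fox, the lettuce, the rabbit, the terrier]
11. Ferryman goes to the far shore with the goat and the hay.  [the near shore: the lamb | the far shore: the cheese, the fox, the goat, the hay, the lettuce, the rabbit, the terrier]
12. Ferryman goes back to the near shore with the hay.  [the near shore: the hay, the lamb | the far shore: the cheese, the fox, the goat, the lettuce, the rabbit, the terrier]
13. Ferryman goes to the far shore with the hay and the lamb.  [the near shore: — | the far shore: the cheese, the fox, the goat, the hay, the lamb, the lettuce, the rabbit, the terrier]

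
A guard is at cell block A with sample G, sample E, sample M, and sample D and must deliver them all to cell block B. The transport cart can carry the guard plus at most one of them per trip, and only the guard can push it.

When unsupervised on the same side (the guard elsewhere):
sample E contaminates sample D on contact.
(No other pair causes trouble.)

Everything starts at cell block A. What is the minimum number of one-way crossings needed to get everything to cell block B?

7

Counting alone: the guard can take at most 1 across per trip to cell block B, so moving all 4 needs at least 4 loaded trips out, with a return between consecutive ones — at least 7 crossings.
The plan below uses exactly 7 crossings, so it is optimal:
1. Guard goes to cell block B with sample E.
2. Guard goes back to cell block A alone.
3. Guard goes to cell block B with sample G.
4. Guard goes back to cell block A alone.
5. Guard goes to cell block B with sample M.
6. Guard goes back to cell block A alone.
7. Guard goes to cell block B with sample D.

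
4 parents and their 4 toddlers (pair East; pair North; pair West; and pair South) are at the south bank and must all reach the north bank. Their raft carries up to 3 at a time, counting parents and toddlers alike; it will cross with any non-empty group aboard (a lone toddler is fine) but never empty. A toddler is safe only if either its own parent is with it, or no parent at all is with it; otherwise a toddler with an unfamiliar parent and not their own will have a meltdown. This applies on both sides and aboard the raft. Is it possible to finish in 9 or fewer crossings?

Yes — this plan uses 9 crossings (≤ 9):
1. parent East and toddler East cross → the north bank.
2. parent East crosses ← the south bank.
3. parent East, parent North, and toddler North cross → the north bank.
4. parent East and toddler East cross ← the south bank.
5. parent East, parent South, and parent West cross → the north bank.
6. toddler North crosses ← the south bank.
7. toddler East and toddler North cross → the north bank.
8. toddler East crosses ← the south bank.
9. toddler East, toddler South, and toddler West cross → the north bank.

Yes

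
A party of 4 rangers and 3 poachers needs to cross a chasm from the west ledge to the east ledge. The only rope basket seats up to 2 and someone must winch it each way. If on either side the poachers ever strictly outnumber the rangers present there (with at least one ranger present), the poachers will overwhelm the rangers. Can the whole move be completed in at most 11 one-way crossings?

Yes

Yes — this plan uses 11 crossings (≤ 11):
1. 2 poachers → the east ledge.  (the west ledge: 4R 1P; the east ledge: 0R 2P)
2. 1 poacher ← the west ledge.  (the west ledge: 4R 2P; the east ledge: 0R 1P)
3. 2 poachers → the east ledge.  (the west ledge: 4R 0P; the east ledge: 0R 3P)
4. 1 poacher ← the west ledge.  (the west ledge: 4R 1P; the east ledge: 0R 2P)
5. 2 rangers → the east ledge.  (the west ledge: 2R 1P; the east ledge: 2R 2P)
6. 1 poacher ← the west ledge.  (the west ledge: 2R 2P; the east ledge: 2R 1P)
7. 1 ranger and 1 poacher → the east ledge.  (the west ledge: 1R 1P; the east ledge: 3R 2P)
8. 1 ranger ← the west ledge.  (the west ledge: 2R 1P; the east ledge: 2R 2P)
9. 1 ranger and 1 poacher → the east ledge.  (the west ledge: 1R 0P; the east ledge: 3R 3P)
10. 1 poacher ← the west ledge.  (the west ledge: 1R 1P; the east ledge: 3R 2P)
11. 1 ranger and 1 poacher → the east ledge.  (the west ledge: 0R 0P; the east ledge: 4R 3P)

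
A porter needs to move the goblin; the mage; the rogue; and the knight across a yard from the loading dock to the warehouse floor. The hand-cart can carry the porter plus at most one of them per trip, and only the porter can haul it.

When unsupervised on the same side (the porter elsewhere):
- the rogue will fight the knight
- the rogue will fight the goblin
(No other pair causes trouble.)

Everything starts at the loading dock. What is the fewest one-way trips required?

Counting alone: the porter can take at most 1 across per trip to the warehouse floor, so moving all 4 needs at least 4 loaded trips out, with a return between consecutive ones — at least 7 crossings.
The safety rule pushes this higher. Following every safe sequence of crossings, the most of the 4 that can be at the warehouse floor as the hand-cart arrives there on crossing 7 is 3 — never all 4.
So no plan with fewer than 9 crossings exists, and this one achieves 9:
1. Porter goes to the warehouse floor with the rogue.
2. Porter goes back to the loading dock alone.
3. Porter goes to the warehouse floor with the goblin.
4. Porter goes back to the loading dock with the rogue.
5. Porter goes to the warehouse floor with the knight.
6. Porter goes back to the loading dock alone.
7. Porter goes to the warehouse floor with the mage.
8. Porter goes back to the loading dock alone.
9. Porter goes to the warehouse floor with the rogue.

9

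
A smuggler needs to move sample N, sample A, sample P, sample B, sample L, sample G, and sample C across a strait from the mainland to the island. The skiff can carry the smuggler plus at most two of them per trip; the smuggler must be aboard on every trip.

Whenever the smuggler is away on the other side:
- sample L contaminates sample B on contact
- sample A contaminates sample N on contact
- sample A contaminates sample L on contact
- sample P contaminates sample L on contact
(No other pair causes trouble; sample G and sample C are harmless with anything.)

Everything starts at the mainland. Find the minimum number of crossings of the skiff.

Counting alone: the smuggler can take at most 2 across per trip to the island, so moving all 7 needs at least 4 loaded trips out, with a return between consecutive ones — at least 7 crossings.
The plan below uses exactly 7 crossings, so it is optimal:
1. Smuggler goes to the island with sample L and sample N.
2. Smuggler goes back to the mainland alone.
3. Smuggler goes to the island with sample C and sample G.
4. Smuggler goes back to the mainland alone.
5. Smuggler goes to the island with sample B and sample P.
6. Smuggler goes back to the mainland with sample L.
7. Smuggler goes to the island with sample A and sample L.

7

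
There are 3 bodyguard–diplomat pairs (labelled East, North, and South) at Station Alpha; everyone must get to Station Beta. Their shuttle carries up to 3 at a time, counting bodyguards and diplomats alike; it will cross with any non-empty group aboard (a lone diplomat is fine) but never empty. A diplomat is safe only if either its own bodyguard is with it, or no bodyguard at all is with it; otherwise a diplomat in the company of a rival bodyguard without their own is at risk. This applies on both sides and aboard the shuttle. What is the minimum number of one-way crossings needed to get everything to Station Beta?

5

Counting alone: each trip to Station Beta takes at most 3 across and each return brings at least 1 back, so after t trips out (and t−1 returns) at most 3t − (t−1) of the 6 are across; that first reaches 6 at t = 3, so at least 5 crossings are needed.
The plan below uses exactly 5 crossings, so it is optimal:
1. bodyguard East and diplomat East cross → Station Beta.
2. bodyguard East crosses ← Station Alpha.
3. bodyguard East, bodyguard North, and bodyguard South cross → Station Beta.
4. diplomat East crosses ← Station Alpha.
5. diplomat East, diplomat North, and diplomat South cross → Station Beta.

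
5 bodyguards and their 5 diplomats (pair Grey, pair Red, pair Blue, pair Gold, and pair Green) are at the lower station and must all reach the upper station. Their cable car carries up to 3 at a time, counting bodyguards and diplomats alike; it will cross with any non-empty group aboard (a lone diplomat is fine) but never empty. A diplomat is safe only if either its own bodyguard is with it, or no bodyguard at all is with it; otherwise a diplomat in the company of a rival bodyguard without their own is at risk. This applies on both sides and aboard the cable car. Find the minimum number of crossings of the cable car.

Counting alone: each trip to the upper station takes at most 3 across and each return brings at least 1 back, so after t trips out (and t−1 returns) at most 3t − (t−1) of the 10 are across; that first reaches 10 at t = 5, so at least 9 crossings are needed.
The safety rule pushes this higher. Following every safe sequence of crossings, the most of the 10 that can be at the upper station as the cable car arrives there on crossing 9 is 9 — never all 10.
So no plan with fewer than 11 crossings exists, and this one achieves 11:
1. bodyguard Grey and diplomat Grey cross → the upper station.
2. bodyguard Grey crosses ← the lower station.
3. diplomat Blue, diplomat Gold, and diplomat Red cross → the upper station.
4. diplomat Grey crosses ← the lower station.
5. bodyguard Blue, bodyguard Gold, and bodyguard Red cross → the upper station.
6. bodyguard Red and diplomat Red cross ← the lower station.
7. bodyguard Green, bodyguard Grey, and bodyguard Red cross → the upper station.
8. diplomat Blue crosses ← the lower station.
9. diplomat Grey and diplomat Red cross → the upper station.
10. diplomat Grey crosses ← the lower station.
11. diplomat Blue, diplomat Green, and diplomat Grey cross → the upper station.

11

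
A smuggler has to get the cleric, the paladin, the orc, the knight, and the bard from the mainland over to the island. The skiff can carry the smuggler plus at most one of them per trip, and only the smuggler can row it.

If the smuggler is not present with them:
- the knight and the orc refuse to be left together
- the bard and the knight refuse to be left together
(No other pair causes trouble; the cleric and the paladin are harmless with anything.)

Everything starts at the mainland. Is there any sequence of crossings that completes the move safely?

Yes

1. Smuggler goes to the island with the knight.  [the mainland: the bard, the cleric, the orc, the paladin | the island: the knight]
2. Smuggler goes back to the mainland alone.  [the mainland: the bard, the cleric, the orc, the paladin | the island: the knight]
3. Smuggler goes to the island with the cleric.  [the mainland: the bard, the orc, the paladin | the island: the cleric, the knight]
4. Smuggler goes back to the mainland alone.  [the mainland: the bard, the orc, the paladin | the island: the cleric, the knight]
5. Smuggler goes to the island with the paladin.  [the mainland: the bard, the orc | the island: the cleric, the knight, the paladin]
6. Smuggler goes back to the mainland alone.  [the mainland: the bard, the orc | the island: the cleric, the knight, the paladin]
7. Smuggler goes to the island with the orc.  [the mainland: the bard | the island: the cleric, the knight, the orc, the paladin]
8. Smuggler goes back to the mainland with the knight.  [the mainland: the bard, the knight | the island: the cleric, the orc, the paladin]
9. Smuggler goes to the island with the bard.  [the mainland: the knight | the island: the bard, the cleric, the orc, the paladin]
10. Smuggler goes back to the mainland alone.  [the mainland: the knight | the island: the bard, the cleric, the orc, the paladin]
11. Smuggler goes to the island with the knight.  [the mainland: — | the island: the bard, the cleric, the knight, the orc, the paladin]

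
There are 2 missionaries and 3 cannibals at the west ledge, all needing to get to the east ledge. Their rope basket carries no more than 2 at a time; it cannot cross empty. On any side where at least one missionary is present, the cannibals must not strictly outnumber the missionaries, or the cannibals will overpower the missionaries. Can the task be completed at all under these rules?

No

The cannibals already outnumber the missionaries at the west ledge before anyone moves, so the starting position itself is disallowed.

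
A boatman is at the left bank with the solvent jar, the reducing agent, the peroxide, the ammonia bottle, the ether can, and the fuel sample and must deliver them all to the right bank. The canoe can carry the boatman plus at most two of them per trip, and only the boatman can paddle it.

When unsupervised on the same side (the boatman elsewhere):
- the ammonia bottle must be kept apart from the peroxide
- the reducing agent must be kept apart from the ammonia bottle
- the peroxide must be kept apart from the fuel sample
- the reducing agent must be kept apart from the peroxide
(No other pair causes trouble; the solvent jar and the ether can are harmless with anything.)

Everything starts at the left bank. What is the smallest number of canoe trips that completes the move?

Counting alone: the boatman can take at most 2 across per trip to the right bank, so moving all 6 needs at least 3 loaded trips out, with a return between consecutive ones — at least 5 crossings.
The safety rule pushes this higher. Following every safe sequence of crossings, the most of the 6 that can be at the right bank as the canoe arrives there on crossings 5, 7 is 4, 5 respectively — never all 6.
So no plan with fewer than 9 crossings exists, and this one achieves 9:
1. Boatman goes to the right bank with the peroxide and the reducing agent.
2. Boatman goes back to the left bank with the reducing agent.
3. Boatman goes to the right bank with the reducing agent and the solvent jar.
4. Boatman goes back to the left bank with the reducing agent.
5. Boatman goes to the right bank with the ether can and the reducing agent.
6. Boatman goes back to the left bank with the reducing agent.
7. Boatman goes to the right bank with the fuel sample and the reducing agent.
8. Boatman goes back to the left bank with the peroxide.
9. Boatman goes to the right bank with the ammonia bottle and the peroxide.

9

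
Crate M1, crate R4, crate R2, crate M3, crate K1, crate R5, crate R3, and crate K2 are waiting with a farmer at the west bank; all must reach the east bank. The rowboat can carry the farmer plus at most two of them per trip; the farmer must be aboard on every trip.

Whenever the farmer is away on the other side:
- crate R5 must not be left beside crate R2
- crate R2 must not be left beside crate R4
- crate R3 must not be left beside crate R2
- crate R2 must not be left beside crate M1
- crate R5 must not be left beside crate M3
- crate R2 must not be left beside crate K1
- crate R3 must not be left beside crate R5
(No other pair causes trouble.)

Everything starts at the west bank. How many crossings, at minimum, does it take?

Counting alone: the farmer can take at most 2 across per trip to the east bank, so moving all 8 needs at least 4 loaded trips out, with a return between consecutive ones — at least 7 crossings.
The safety rule pushes this higher. Following every safe sequence of crossings, the most of the 8 that can be at the east bank as the rowboat arrives there on crossings 7, 9, 11 is 5, 6, 7 respectively — never all 8.
So no plan with fewer than 13 crossings exists, and this one achieves 13:
1. Farmer goes to the east bank with crate R2 and crate R5.
2. Farmer goes back to the west bank with crate R2.
3. Farmer goes to the east bank with crate M1 and crate R2.
4. Farmer goes back to the west bank with crate R2.
5. Farmer goes to the east bank with crate R2 and crate R4.
6. Farmer goes back to the west bank with crate R2.
7. Farmer goes to the east bank with crate K1 and crate R2.
8. Farmer goes back to the west bank with crate R2.
9. Farmer goes to the east bank with crate K2 and crate R2.
10. Farmer goes back to the west bank with crate R2.
11. Farmer goes to the east bank with crate M3 and crate R3.
12. Farmer goes back to the west bank with crate R5.
13. Farmer goes to the east bank with crate R2 and crate R5.

13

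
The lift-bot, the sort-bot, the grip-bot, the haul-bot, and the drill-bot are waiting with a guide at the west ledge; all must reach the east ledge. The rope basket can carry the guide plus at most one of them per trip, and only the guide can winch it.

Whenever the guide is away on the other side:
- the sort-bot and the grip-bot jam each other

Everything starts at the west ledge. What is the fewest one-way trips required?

9

Counting alone: the guide can take at most 1 across per trip to the east ledge, so moving all 5 needs at least 5 loaded trips out, with a return between consecutive ones — at least 9 crossings.
The plan below uses exactly 9 crossings, so it is optimal:
1. Guide goes to the east ledge with the sort-bot.  [the west ledge: the drill-bot, the grip-bot, the haul-bot, the lift-bot | the east ledge: the sort-bot]
2. Guide goes back to the west ledge alone.  [the west ledge: the drill-bot, the grip-bot, the haul-bot, the lift-bot | the east ledge: the sort-bot]
3. Guide goes to the east ledge with the lift-bot.  [the west ledge: the drill-bot, the grip-bot, the haul-bot | the east ledge: the lift-bot, the sort-bot]
4. Guide goes back to the west ledge alone.  [the west ledge: the drill-bot, the grip-bot, the haul-bot | the east ledge: the lift-bot, the sort-bot]
5. Guide goes to the east ledge with the haul-bot.  [the west ledge: the drill-bot, the grip-bot | the east ledge: the haul-bot, the lift-bot, the sort-bot]
6. Guide goes back to the west ledge alone.  [the west ledge: the drill-bot, the grip-bot | the east ledge: the haul-bot, the lift-bot, the sort-bot]
7. Guide goes to the east ledge with the drill-bot.  [the west ledge: the grip-bot | the east ledge: the drill-bot, the haul-bot, the lift-bot, the sort-bot]
8. Guide goes back to the west ledge alone.  [the west ledge: the grip-bot | the east ledge: the drill-bot, the haul-bot, the lift-bot, the sort-bot]
9. Guide goes to the east ledge with the grip-bot.  [the west ledge: — | the east ledge: the drill-bot, the grip-bot, the haul-bot, the lift-bot, the sort-bot]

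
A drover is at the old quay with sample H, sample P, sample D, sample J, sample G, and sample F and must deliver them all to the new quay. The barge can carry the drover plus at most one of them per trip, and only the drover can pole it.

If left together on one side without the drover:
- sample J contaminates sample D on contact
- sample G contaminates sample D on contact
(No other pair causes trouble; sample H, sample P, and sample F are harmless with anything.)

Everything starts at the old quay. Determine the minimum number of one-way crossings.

13

Counting alone: the drover can take at most 1 across per trip to the new quay, so moving all 6 needs at least 6 loaded trips out, with a return between consecutive ones — at least 11 crossings.
The safety rule pushes this higher. Following every safe sequence of crossings, the most of the 6 that can be at the new quay as the barge arrives there on crossing 11 is 5 — never all 6.
So no plan with fewer than 13 crossings exists, and this one achieves 13:
1. Drover goes to the new quay with sample D.  [the old quay: sample F, sample G, sample H, sample J, sample P | the new quay: sample D]
2. Drover goes back to the old quay alone.  [the old quay: sample F, sample G, sample H, sample J, sample P | the new quay: sample D]
3. Drover goes to the new quay with sample H.  [the old quay: sample F, sample G, sample J, sample P | the new quay: sample D, sample H]
4. Drover goes back to the old quay alone.  [the old quay: sample F, sample G, sample J, sample P | the new quay: sample D, sample H]
5. Drover goes to the new quay with sample P.  [the old quay: sample F, sample G, sample J | the new quay: sample D, sample H, sample P]
6. Drover goes back to the old quay alone.  [the old quay: sample F, sample G, sample J | the new quay: sample D, sample H, sample P]
7. Drover goes to the new quay with sample J.  [the old quay: sample F, sample G | the new quay: sample D, sample H, sample J, sample P]
8. Drover goes back to the old quay with sample D.  [the old quay: sample D, sample F, sample G | the new quay: sample H, sample J, sample P]
9. Drover goes to the new quay with sample G.  [the old quay: sample D, sample F | the new quay: sample G, sample H, sample J, sample P]
10. Drover goes back to the old quay alone.  [the old quay: sample D, sample F | the new quay: sample G, sample H, sample J, sample P]
11. Drover goes to the new quay with sample F.  [the old quay: sample D | the new quay: sample F, sample G, sample H, sample J, sample P]
12. Drover goes back to the old quay alone.  [the old quay: sample D | the new quay: sample F, sample G, sample H, sample J, sample P]
13. Drover goes to the new quay with sample D.  [the old quay: — | the new quay: sample D, sample F, sample G, sample H, sample J, sample P]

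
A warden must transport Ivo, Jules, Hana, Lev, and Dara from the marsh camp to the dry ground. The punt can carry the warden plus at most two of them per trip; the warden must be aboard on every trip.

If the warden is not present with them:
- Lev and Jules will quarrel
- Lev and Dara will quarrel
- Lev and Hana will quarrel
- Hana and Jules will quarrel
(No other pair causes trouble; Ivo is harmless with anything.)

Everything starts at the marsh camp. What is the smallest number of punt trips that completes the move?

Counting alone: the warden can take at most 2 across per trip to the dry ground, so moving all 5 needs at least 3 loaded trips out, with a return between consecutive ones — at least 5 crossings.
The safety rule pushes this higher. Following every safe sequence of crossings, the most of the 5 that can be at the dry ground as the punt arrives there on crossing 5 is 4 — never all 5.
So no plan with fewer than 7 crossings exists, and this one achieves 7:
1. Warden goes to the dry ground with Jules and Lev.
2. Warden goes back to the marsh camp with Jules.
3. Warden goes to the dry ground with Ivo and Jules.
4. Warden goes back to the marsh camp with Jules.
5. Warden goes to the dry ground with Dara and Jules.
6. Warden goes back to the marsh camp with Lev.
7. Warden goes to the dry ground with Hana and Lev.

7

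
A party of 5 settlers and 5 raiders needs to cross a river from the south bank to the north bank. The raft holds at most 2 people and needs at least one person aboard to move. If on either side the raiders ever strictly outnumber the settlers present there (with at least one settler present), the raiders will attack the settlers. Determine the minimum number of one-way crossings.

impossible

Following every safe sequence of crossings from the start, the most of the 10 that can be at the north bank as the raft arrives there on crossings 1, 3, 5, 7 is 2, 3, 4, 5 respectively; the best ever achieved is 5 of 10.
From crossing 9 on, no configuration arises that was not already reachable earlier: only 13 distinct safe configurations (who is on which side, and where the raft is) can ever be reached, none of them has everyone across, and every continuation just revisits them. They are: 0 settlers + 0 raiders across (raft back at the start); 0 settlers + 1 raider across (raft there); 0 settlers + 1 raider across (raft back at the start); 0 settlers + 2 raiders across (raft there); 0 settlers + 2 raiders across (raft back at the start); 0 settlers + 3 raiders across (raft there); 0 settlers + 3 raiders across (raft back at the start); 0 settlers + 4 raiders across (raft there); 0 settlers + 4 raiders across (raft back at the start); 0 settlers + 5 raiders across (raft there); 1 settler + 1 raider across (raft there); 1 settler + 1 raider across (raft back at the start); 2 settlers + 2 raiders across (raft there). So no valid plan exists.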